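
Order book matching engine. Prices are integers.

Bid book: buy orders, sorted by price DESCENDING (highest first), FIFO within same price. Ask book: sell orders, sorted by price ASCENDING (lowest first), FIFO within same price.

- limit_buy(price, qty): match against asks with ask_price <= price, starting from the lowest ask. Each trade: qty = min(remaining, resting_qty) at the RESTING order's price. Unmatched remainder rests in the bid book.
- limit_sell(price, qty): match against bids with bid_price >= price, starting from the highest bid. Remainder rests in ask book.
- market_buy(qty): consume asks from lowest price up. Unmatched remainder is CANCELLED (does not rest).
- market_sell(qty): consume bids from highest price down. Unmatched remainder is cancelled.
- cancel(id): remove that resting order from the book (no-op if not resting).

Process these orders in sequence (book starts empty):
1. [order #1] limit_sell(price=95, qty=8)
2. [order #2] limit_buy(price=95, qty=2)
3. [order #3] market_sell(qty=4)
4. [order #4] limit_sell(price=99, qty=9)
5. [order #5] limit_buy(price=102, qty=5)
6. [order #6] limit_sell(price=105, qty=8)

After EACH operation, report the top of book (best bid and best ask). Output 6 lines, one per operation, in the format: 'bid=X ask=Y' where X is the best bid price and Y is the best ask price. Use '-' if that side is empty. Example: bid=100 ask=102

After op 1 [order #1] limit_sell(price=95, qty=8): fills=none; bids=[-] asks=[#1:8@95]
After op 2 [order #2] limit_buy(price=95, qty=2): fills=#2x#1:2@95; bids=[-] asks=[#1:6@95]
After op 3 [order #3] market_sell(qty=4): fills=none; bids=[-] asks=[#1:6@95]
After op 4 [order #4] limit_sell(price=99, qty=9): fills=none; bids=[-] asks=[#1:6@95 #4:9@99]
After op 5 [order #5] limit_buy(price=102, qty=5): fills=#5x#1:5@95; bids=[-] asks=[#1:1@95 #4:9@99]
After op 6 [order #6] limit_sell(price=105, qty=8): fills=none; bids=[-] asks=[#1:1@95 #4:9@99 #6:8@105]

Answer: bid=- ask=95
bid=- ask=95
bid=- ask=95
bid=- ask=95
bid=- ask=95
bid=- ask=95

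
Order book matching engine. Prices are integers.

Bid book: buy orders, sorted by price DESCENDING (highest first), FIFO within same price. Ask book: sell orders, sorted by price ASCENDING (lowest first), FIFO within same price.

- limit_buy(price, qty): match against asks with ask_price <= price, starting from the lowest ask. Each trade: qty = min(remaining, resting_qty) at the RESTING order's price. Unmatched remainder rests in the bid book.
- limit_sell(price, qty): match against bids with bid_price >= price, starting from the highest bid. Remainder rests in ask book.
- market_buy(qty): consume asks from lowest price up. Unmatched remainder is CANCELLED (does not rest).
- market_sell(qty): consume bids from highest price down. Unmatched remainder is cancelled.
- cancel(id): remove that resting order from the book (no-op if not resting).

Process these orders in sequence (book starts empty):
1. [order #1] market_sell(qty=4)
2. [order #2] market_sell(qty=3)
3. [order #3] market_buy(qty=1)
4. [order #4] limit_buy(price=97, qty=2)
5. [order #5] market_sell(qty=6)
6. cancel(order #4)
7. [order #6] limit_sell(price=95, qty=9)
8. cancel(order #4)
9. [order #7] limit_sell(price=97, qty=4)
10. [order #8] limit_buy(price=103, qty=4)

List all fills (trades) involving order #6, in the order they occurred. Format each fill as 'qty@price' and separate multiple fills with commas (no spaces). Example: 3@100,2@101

After op 1 [order #1] market_sell(qty=4): fills=none; bids=[-] asks=[-]
After op 2 [order #2] market_sell(qty=3): fills=none; bids=[-] asks=[-]
After op 3 [order #3] market_buy(qty=1): fills=none; bids=[-] asks=[-]
After op 4 [order #4] limit_buy(price=97, qty=2): fills=none; bids=[#4:2@97] asks=[-]
After op 5 [order #5] market_sell(qty=6): fills=#4x#5:2@97; bids=[-] asks=[-]
After op 6 cancel(order #4): fills=none; bids=[-] asks=[-]
After op 7 [order #6] limit_sell(price=95, qty=9): fills=none; bids=[-] asks=[#6:9@95]
After op 8 cancel(order #4): fills=none; bids=[-] asks=[#6:9@95]
After op 9 [order #7] limit_sell(price=97, qty=4): fills=none; bids=[-] asks=[#6:9@95 #7:4@97]
After op 10 [order #8] limit_buy(price=103, qty=4): fills=#8x#6:4@95; bids=[-] asks=[#6:5@95 #7:4@97]

Answer: 4@95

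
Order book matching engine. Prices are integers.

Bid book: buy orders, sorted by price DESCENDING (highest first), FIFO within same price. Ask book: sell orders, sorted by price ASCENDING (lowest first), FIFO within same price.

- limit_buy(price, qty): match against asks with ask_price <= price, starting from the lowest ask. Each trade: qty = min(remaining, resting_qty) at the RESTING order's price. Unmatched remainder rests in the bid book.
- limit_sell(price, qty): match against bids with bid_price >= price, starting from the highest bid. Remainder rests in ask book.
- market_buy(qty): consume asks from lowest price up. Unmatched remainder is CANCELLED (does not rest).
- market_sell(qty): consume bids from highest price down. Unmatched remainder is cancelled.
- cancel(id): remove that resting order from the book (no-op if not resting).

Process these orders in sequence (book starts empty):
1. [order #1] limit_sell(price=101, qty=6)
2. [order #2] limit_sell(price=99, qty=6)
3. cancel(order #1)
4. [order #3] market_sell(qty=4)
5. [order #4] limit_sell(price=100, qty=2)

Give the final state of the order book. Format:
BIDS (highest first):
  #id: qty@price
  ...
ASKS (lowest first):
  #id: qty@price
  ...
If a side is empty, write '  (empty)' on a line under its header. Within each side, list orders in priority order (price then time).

Answer: BIDS (highest first):
  (empty)
ASKS (lowest first):
  #2: 6@99
  #4: 2@100

Derivation:
After op 1 [order #1] limit_sell(price=101, qty=6): fills=none; bids=[-] asks=[#1:6@101]
After op 2 [order #2] limit_sell(price=99, qty=6): fills=none; bids=[-] asks=[#2:6@99 #1:6@101]
After op 3 cancel(order #1): fills=none; bids=[-] asks=[#2:6@99]
After op 4 [order #3] market_sell(qty=4): fills=none; bids=[-] asks=[#2:6@99]
After op 5 [order #4] limit_sell(price=100, qty=2): fills=none; bids=[-] asks=[#2:6@99 #4:2@100]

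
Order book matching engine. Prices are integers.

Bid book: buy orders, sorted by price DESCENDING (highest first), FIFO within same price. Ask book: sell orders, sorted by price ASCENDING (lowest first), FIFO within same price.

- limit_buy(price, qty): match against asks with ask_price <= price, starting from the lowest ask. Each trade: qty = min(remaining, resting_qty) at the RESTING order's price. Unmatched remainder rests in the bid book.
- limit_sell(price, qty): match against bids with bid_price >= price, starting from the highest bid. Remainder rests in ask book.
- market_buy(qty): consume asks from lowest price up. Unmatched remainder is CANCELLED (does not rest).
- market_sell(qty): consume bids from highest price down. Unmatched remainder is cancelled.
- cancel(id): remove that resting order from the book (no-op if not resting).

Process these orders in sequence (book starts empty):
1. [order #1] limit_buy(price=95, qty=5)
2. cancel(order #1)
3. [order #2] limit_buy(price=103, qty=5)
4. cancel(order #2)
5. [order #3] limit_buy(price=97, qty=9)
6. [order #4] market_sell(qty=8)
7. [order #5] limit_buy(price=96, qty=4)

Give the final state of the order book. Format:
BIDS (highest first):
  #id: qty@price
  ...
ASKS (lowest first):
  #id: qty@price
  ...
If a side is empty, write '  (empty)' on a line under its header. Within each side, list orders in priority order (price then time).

After op 1 [order #1] limit_buy(price=95, qty=5): fills=none; bids=[#1:5@95] asks=[-]
After op 2 cancel(order #1): fills=none; bids=[-] asks=[-]
After op 3 [order #2] limit_buy(price=103, qty=5): fills=none; bids=[#2:5@103] asks=[-]
After op 4 cancel(order #2): fills=none; bids=[-] asks=[-]
After op 5 [order #3] limit_buy(price=97, qty=9): fills=none; bids=[#3:9@97] asks=[-]
After op 6 [order #4] market_sell(qty=8): fills=#3x#4:8@97; bids=[#3:1@97] asks=[-]
After op 7 [order #5] limit_buy(price=96, qty=4): fills=none; bids=[#3:1@97 #5:4@96] asks=[-]

Answer: BIDS (highest first):
  #3: 1@97
  #5: 4@96
ASKS (lowest first):
  (empty)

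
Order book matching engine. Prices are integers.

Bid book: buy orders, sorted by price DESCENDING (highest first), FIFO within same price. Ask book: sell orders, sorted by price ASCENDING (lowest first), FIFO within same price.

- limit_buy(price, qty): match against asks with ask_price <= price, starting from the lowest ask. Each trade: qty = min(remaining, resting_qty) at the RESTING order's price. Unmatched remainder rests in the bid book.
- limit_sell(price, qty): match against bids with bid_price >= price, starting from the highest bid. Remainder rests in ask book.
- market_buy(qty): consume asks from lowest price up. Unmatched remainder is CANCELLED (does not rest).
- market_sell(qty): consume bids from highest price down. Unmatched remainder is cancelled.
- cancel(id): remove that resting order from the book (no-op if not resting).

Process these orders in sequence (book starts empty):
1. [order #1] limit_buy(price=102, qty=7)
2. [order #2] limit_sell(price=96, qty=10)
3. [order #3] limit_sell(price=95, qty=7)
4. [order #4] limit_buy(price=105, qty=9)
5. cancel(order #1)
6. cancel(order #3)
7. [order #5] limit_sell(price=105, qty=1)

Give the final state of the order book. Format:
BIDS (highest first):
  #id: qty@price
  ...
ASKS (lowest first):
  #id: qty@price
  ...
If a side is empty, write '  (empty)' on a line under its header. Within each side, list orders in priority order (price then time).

Answer: BIDS (highest first):
  (empty)
ASKS (lowest first):
  #2: 1@96
  #5: 1@105

Derivation:
After op 1 [order #1] limit_buy(price=102, qty=7): fills=none; bids=[#1:7@102] asks=[-]
After op 2 [order #2] limit_sell(price=96, qty=10): fills=#1x#2:7@102; bids=[-] asks=[#2:3@96]
After op 3 [order #3] limit_sell(price=95, qty=7): fills=none; bids=[-] asks=[#3:7@95 #2:3@96]
After op 4 [order #4] limit_buy(price=105, qty=9): fills=#4x#3:7@95 #4x#2:2@96; bids=[-] asks=[#2:1@96]
After op 5 cancel(order #1): fills=none; bids=[-] asks=[#2:1@96]
After op 6 cancel(order #3): fills=none; bids=[-] asks=[#2:1@96]
After op 7 [order #5] limit_sell(price=105, qty=1): fills=none; bids=[-] asks=[#2:1@96 #5:1@105]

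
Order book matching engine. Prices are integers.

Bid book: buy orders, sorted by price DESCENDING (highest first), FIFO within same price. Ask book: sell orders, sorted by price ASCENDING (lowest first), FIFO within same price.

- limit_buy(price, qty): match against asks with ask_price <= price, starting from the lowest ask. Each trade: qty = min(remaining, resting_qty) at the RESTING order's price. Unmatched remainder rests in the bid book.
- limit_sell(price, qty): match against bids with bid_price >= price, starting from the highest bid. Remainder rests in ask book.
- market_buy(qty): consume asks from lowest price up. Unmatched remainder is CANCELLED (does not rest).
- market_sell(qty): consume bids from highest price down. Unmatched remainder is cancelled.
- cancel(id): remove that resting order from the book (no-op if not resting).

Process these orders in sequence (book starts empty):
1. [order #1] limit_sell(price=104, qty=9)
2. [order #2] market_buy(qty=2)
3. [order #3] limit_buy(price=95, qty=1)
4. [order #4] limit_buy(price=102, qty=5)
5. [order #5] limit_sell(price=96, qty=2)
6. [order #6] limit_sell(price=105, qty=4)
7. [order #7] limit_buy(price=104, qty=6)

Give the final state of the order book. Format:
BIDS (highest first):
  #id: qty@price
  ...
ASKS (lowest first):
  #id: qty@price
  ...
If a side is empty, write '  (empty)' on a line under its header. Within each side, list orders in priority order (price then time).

After op 1 [order #1] limit_sell(price=104, qty=9): fills=none; bids=[-] asks=[#1:9@104]
After op 2 [order #2] market_buy(qty=2): fills=#2x#1:2@104; bids=[-] asks=[#1:7@104]
After op 3 [order #3] limit_buy(price=95, qty=1): fills=none; bids=[#3:1@95] asks=[#1:7@104]
After op 4 [order #4] limit_buy(price=102, qty=5): fills=none; bids=[#4:5@102 #3:1@95] asks=[#1:7@104]
After op 5 [order #5] limit_sell(price=96, qty=2): fills=#4x#5:2@102; bids=[#4:3@102 #3:1@95] asks=[#1:7@104]
After op 6 [order #6] limit_sell(price=105, qty=4): fills=none; bids=[#4:3@102 #3:1@95] asks=[#1:7@104 #6:4@105]
After op 7 [order #7] limit_buy(price=104, qty=6): fills=#7x#1:6@104; bids=[#4:3@102 #3:1@95] asks=[#1:1@104 #6:4@105]

Answer: BIDS (highest first):
  #4: 3@102
  #3: 1@95
ASKS (lowest first):
  #1: 1@104
  #6: 4@105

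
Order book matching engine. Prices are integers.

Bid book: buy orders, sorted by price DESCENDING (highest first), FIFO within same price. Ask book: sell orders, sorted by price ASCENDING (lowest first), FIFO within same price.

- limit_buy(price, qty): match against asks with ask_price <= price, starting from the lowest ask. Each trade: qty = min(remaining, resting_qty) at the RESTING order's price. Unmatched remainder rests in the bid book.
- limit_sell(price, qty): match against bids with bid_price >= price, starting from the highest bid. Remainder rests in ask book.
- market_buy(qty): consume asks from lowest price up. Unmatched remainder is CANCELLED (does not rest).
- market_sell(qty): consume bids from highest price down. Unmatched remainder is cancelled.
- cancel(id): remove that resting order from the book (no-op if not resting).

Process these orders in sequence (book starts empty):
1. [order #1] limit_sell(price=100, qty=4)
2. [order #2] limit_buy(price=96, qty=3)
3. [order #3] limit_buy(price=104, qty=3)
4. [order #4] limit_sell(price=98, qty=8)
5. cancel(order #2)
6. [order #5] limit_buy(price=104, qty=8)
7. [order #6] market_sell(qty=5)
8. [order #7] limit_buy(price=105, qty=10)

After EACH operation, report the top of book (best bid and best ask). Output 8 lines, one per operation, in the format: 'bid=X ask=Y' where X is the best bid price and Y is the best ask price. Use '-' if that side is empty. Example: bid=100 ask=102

Answer: bid=- ask=100
bid=96 ask=100
bid=96 ask=100
bid=96 ask=98
bid=- ask=98
bid=- ask=100
bid=- ask=100
bid=105 ask=-

Derivation:
After op 1 [order #1] limit_sell(price=100, qty=4): fills=none; bids=[-] asks=[#1:4@100]
After op 2 [order #2] limit_buy(price=96, qty=3): fills=none; bids=[#2:3@96] asks=[#1:4@100]
After op 3 [order #3] limit_buy(price=104, qty=3): fills=#3x#1:3@100; bids=[#2:3@96] asks=[#1:1@100]
After op 4 [order #4] limit_sell(price=98, qty=8): fills=none; bids=[#2:3@96] asks=[#4:8@98 #1:1@100]
After op 5 cancel(order #2): fills=none; bids=[-] asks=[#4:8@98 #1:1@100]
After op 6 [order #5] limit_buy(price=104, qty=8): fills=#5x#4:8@98; bids=[-] asks=[#1:1@100]
After op 7 [order #6] market_sell(qty=5): fills=none; bids=[-] asks=[#1:1@100]
After op 8 [order #7] limit_buy(price=105, qty=10): fills=#7x#1:1@100; bids=[#7:9@105] asks=[-]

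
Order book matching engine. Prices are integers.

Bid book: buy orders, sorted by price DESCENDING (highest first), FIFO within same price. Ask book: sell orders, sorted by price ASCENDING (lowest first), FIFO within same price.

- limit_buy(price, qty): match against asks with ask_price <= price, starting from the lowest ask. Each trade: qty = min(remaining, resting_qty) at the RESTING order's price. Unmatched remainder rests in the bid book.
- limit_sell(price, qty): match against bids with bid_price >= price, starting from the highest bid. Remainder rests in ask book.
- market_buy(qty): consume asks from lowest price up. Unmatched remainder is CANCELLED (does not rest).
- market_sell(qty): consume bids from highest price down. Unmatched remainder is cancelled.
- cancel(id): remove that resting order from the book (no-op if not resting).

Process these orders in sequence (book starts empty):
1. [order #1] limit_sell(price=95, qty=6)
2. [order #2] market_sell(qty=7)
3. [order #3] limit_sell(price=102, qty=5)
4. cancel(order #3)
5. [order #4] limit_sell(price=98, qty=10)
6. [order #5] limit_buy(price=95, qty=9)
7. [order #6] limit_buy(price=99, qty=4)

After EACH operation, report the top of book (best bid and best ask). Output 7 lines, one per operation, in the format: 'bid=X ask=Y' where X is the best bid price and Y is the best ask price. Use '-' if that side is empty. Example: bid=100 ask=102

After op 1 [order #1] limit_sell(price=95, qty=6): fills=none; bids=[-] asks=[#1:6@95]
After op 2 [order #2] market_sell(qty=7): fills=none; bids=[-] asks=[#1:6@95]
After op 3 [order #3] limit_sell(price=102, qty=5): fills=none; bids=[-] asks=[#1:6@95 #3:5@102]
After op 4 cancel(order #3): fills=none; bids=[-] asks=[#1:6@95]
After op 5 [order #4] limit_sell(price=98, qty=10): fills=none; bids=[-] asks=[#1:6@95 #4:10@98]
After op 6 [order #5] limit_buy(price=95, qty=9): fills=#5x#1:6@95; bids=[#5:3@95] asks=[#4:10@98]
After op 7 [order #6] limit_buy(price=99, qty=4): fills=#6x#4:4@98; bids=[#5:3@95] asks=[#4:6@98]

Answer: bid=- ask=95
bid=- ask=95
bid=- ask=95
bid=- ask=95
bid=- ask=95
bid=95 ask=98
bid=95 ask=98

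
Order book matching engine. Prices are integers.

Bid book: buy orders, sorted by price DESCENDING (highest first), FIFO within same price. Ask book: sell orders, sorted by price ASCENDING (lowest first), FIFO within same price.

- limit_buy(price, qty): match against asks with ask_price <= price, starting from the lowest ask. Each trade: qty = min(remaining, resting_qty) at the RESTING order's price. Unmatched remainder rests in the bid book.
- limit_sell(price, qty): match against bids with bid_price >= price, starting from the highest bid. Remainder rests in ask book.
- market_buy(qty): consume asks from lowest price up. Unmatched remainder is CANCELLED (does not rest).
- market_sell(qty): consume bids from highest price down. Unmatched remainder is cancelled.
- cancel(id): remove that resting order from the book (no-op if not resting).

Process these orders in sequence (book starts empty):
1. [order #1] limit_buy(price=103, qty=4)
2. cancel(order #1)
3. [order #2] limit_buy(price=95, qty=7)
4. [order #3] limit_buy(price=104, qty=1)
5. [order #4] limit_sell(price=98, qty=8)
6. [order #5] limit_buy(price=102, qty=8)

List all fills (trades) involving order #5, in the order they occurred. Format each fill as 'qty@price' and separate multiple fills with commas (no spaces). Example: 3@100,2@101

Answer: 7@98

Derivation:
After op 1 [order #1] limit_buy(price=103, qty=4): fills=none; bids=[#1:4@103] asks=[-]
After op 2 cancel(order #1): fills=none; bids=[-] asks=[-]
After op 3 [order #2] limit_buy(price=95, qty=7): fills=none; bids=[#2:7@95] asks=[-]
After op 4 [order #3] limit_buy(price=104, qty=1): fills=none; bids=[#3:1@104 #2:7@95] asks=[-]
After op 5 [order #4] limit_sell(price=98, qty=8): fills=#3x#4:1@104; bids=[#2:7@95] asks=[#4:7@98]
After op 6 [order #5] limit_buy(price=102, qty=8): fills=#5x#4:7@98; bids=[#5:1@102 #2:7@95] asks=[-]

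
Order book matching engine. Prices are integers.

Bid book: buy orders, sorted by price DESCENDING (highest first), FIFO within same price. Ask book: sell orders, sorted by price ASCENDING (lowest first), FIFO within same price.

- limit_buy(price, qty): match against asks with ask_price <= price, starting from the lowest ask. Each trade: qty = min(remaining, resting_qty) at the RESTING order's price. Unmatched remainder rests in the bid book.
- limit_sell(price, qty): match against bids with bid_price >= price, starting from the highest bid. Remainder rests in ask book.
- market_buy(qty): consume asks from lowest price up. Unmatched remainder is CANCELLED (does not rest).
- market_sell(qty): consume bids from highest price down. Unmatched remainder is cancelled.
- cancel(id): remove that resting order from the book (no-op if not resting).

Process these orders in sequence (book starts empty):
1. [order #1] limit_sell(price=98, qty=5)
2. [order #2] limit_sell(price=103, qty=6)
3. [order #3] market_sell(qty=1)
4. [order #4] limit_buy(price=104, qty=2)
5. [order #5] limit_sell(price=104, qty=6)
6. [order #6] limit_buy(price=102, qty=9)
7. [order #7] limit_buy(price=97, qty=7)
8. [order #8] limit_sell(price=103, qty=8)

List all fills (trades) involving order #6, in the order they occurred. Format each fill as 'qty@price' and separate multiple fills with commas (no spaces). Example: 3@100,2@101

After op 1 [order #1] limit_sell(price=98, qty=5): fills=none; bids=[-] asks=[#1:5@98]
After op 2 [order #2] limit_sell(price=103, qty=6): fills=none; bids=[-] asks=[#1:5@98 #2:6@103]
After op 3 [order #3] market_sell(qty=1): fills=none; bids=[-] asks=[#1:5@98 #2:6@103]
After op 4 [order #4] limit_buy(price=104, qty=2): fills=#4x#1:2@98; bids=[-] asks=[#1:3@98 #2:6@103]
After op 5 [order #5] limit_sell(price=104, qty=6): fills=none; bids=[-] asks=[#1:3@98 #2:6@103 #5:6@104]
After op 6 [order #6] limit_buy(price=102, qty=9): fills=#6x#1:3@98; bids=[#6:6@102] asks=[#2:6@103 #5:6@104]
After op 7 [order #7] limit_buy(price=97, qty=7): fills=none; bids=[#6:6@102 #7:7@97] asks=[#2:6@103 #5:6@104]
After op 8 [order #8] limit_sell(price=103, qty=8): fills=none; bids=[#6:6@102 #7:7@97] asks=[#2:6@103 #8:8@103 #5:6@104]

Answer: 3@98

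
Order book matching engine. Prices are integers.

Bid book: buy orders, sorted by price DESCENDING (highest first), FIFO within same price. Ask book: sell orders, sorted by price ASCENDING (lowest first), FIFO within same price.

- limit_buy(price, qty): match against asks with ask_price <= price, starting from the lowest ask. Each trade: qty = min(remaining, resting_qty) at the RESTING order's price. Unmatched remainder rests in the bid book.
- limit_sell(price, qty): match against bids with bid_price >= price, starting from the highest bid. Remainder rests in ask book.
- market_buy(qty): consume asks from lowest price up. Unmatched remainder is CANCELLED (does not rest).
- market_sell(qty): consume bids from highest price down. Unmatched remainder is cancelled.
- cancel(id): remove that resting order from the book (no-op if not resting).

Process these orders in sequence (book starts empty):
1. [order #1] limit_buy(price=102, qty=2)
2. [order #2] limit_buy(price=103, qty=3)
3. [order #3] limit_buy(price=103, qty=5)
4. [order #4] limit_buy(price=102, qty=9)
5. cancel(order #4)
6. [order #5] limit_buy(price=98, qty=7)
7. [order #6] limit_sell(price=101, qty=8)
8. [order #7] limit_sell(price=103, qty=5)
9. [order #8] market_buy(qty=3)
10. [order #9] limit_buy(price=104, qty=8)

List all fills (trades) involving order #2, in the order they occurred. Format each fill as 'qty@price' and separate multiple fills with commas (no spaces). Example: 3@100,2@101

Answer: 3@103

Derivation:
After op 1 [order #1] limit_buy(price=102, qty=2): fills=none; bids=[#1:2@102] asks=[-]
After op 2 [order #2] limit_buy(price=103, qty=3): fills=none; bids=[#2:3@103 #1:2@102] asks=[-]
After op 3 [order #3] limit_buy(price=103, qty=5): fills=none; bids=[#2:3@103 #3:5@103 #1:2@102] asks=[-]
After op 4 [order #4] limit_buy(price=102, qty=9): fills=none; bids=[#2:3@103 #3:5@103 #1:2@102 #4:9@102] asks=[-]
After op 5 cancel(order #4): fills=none; bids=[#2:3@103 #3:5@103 #1:2@102] asks=[-]
After op 6 [order #5] limit_buy(price=98, qty=7): fills=none; bids=[#2:3@103 #3:5@103 #1:2@102 #5:7@98] asks=[-]
After op 7 [order #6] limit_sell(price=101, qty=8): fills=#2x#6:3@103 #3x#6:5@103; bids=[#1:2@102 #5:7@98] asks=[-]
After op 8 [order #7] limit_sell(price=103, qty=5): fills=none; bids=[#1:2@102 #5:7@98] asks=[#7:5@103]
After op 9 [order #8] market_buy(qty=3): fills=#8x#7:3@103; bids=[#1:2@102 #5:7@98] asks=[#7:2@103]
After op 10 [order #9] limit_buy(price=104, qty=8): fills=#9x#7:2@103; bids=[#9:6@104 #1:2@102 #5:7@98] asks=[-]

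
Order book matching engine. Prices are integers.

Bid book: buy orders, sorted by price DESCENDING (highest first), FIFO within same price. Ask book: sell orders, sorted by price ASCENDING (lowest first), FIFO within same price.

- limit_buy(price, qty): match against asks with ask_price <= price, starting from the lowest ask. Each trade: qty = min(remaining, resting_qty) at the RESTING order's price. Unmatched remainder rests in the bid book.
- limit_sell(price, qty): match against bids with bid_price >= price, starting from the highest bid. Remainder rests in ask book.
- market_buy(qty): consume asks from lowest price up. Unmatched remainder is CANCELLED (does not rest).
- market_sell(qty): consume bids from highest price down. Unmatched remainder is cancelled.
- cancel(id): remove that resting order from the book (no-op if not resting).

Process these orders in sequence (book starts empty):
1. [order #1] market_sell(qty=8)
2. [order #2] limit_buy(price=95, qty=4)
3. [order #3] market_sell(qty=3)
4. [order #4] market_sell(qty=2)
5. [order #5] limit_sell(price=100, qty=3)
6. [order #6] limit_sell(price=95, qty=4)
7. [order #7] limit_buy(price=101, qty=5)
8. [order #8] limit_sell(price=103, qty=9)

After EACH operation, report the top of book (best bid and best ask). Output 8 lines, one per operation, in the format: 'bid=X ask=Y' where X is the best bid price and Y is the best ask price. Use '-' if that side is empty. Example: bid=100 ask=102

After op 1 [order #1] market_sell(qty=8): fills=none; bids=[-] asks=[-]
After op 2 [order #2] limit_buy(price=95, qty=4): fills=none; bids=[#2:4@95] asks=[-]
After op 3 [order #3] market_sell(qty=3): fills=#2x#3:3@95; bids=[#2:1@95] asks=[-]
After op 4 [order #4] market_sell(qty=2): fills=#2x#4:1@95; bids=[-] asks=[-]
After op 5 [order #5] limit_sell(price=100, qty=3): fills=none; bids=[-] asks=[#5:3@100]
After op 6 [order #6] limit_sell(price=95, qty=4): fills=none; bids=[-] asks=[#6:4@95 #5:3@100]
After op 7 [order #7] limit_buy(price=101, qty=5): fills=#7x#6:4@95 #7x#5:1@100; bids=[-] asks=[#5:2@100]
After op 8 [order #8] limit_sell(price=103, qty=9): fills=none; bids=[-] asks=[#5:2@100 #8:9@103]

Answer: bid=- ask=-
bid=95 ask=-
bid=95 ask=-
bid=- ask=-
bid=- ask=100
bid=- ask=95
bid=- ask=100
bid=- ask=100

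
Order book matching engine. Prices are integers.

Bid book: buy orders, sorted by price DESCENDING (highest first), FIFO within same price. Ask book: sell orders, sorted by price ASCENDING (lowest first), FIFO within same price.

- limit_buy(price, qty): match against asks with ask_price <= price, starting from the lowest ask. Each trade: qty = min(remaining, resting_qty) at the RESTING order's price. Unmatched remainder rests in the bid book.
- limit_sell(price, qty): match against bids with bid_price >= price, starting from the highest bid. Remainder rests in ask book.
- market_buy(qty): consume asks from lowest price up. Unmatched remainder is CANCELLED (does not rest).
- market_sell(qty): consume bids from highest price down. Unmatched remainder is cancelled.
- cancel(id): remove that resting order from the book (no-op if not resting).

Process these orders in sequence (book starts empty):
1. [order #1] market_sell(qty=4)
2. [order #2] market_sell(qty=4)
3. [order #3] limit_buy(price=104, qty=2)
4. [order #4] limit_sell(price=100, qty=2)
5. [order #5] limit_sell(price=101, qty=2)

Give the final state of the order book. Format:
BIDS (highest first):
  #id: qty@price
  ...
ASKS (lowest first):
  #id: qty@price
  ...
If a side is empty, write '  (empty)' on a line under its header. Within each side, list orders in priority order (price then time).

After op 1 [order #1] market_sell(qty=4): fills=none; bids=[-] asks=[-]
After op 2 [order #2] market_sell(qty=4): fills=none; bids=[-] asks=[-]
After op 3 [order #3] limit_buy(price=104, qty=2): fills=none; bids=[#3:2@104] asks=[-]
After op 4 [order #4] limit_sell(price=100, qty=2): fills=#3x#4:2@104; bids=[-] asks=[-]
After op 5 [order #5] limit_sell(price=101, qty=2): fills=none; bids=[-] asks=[#5:2@101]

Answer: BIDS (highest first):
  (empty)
ASKS (lowest first):
  #5: 2@101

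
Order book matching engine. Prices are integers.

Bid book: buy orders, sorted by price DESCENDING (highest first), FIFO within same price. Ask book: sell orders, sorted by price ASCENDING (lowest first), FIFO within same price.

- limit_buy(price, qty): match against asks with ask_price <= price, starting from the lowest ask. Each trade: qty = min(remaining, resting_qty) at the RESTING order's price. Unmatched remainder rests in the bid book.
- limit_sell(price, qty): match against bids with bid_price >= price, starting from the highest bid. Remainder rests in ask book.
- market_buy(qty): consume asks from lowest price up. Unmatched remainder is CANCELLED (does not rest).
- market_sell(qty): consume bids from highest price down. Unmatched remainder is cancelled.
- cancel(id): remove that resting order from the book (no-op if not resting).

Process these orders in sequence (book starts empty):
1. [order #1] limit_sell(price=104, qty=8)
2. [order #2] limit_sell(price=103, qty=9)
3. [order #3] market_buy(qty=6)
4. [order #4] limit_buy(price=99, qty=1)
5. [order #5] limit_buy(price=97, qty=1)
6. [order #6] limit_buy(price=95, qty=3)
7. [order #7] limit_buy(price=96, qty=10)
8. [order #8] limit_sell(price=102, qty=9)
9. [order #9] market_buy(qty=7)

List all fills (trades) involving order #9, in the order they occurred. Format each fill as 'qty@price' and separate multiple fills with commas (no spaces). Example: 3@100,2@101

After op 1 [order #1] limit_sell(price=104, qty=8): fills=none; bids=[-] asks=[#1:8@104]
After op 2 [order #2] limit_sell(price=103, qty=9): fills=none; bids=[-] asks=[#2:9@103 #1:8@104]
After op 3 [order #3] market_buy(qty=6): fills=#3x#2:6@103; bids=[-] asks=[#2:3@103 #1:8@104]
After op 4 [order #4] limit_buy(price=99, qty=1): fills=none; bids=[#4:1@99] asks=[#2:3@103 #1:8@104]
After op 5 [order #5] limit_buy(price=97, qty=1): fills=none; bids=[#4:1@99 #5:1@97] asks=[#2:3@103 #1:8@104]
After op 6 [order #6] limit_buy(price=95, qty=3): fills=none; bids=[#4:1@99 #5:1@97 #6:3@95] asks=[#2:3@103 #1:8@104]
After op 7 [order #7] limit_buy(price=96, qty=10): fills=none; bids=[#4:1@99 #5:1@97 #7:10@96 #6:3@95] asks=[#2:3@103 #1:8@104]
After op 8 [order #8] limit_sell(price=102, qty=9): fills=none; bids=[#4:1@99 #5:1@97 #7:10@96 #6:3@95] asks=[#8:9@102 #2:3@103 #1:8@104]
After op 9 [order #9] market_buy(qty=7): fills=#9x#8:7@102; bids=[#4:1@99 #5:1@97 #7:10@96 #6:3@95] asks=[#8:2@102 #2:3@103 #1:8@104]

Answer: 7@102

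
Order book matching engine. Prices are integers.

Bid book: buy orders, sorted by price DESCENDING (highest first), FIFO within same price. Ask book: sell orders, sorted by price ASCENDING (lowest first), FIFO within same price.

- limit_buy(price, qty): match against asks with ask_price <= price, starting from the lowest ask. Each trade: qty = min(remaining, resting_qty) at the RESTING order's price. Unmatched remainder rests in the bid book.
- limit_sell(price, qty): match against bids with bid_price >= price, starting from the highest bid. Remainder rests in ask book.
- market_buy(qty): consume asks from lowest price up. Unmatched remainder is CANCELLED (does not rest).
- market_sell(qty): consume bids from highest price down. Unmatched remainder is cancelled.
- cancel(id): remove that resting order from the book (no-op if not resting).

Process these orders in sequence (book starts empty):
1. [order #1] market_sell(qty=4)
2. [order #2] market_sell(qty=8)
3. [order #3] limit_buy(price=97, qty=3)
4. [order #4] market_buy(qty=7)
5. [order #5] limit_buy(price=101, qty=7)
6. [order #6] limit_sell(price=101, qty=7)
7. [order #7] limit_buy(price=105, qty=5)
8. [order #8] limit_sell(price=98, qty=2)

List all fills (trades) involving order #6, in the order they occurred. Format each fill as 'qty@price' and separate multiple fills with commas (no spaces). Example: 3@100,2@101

Answer: 7@101

Derivation:
After op 1 [order #1] market_sell(qty=4): fills=none; bids=[-] asks=[-]
After op 2 [order #2] market_sell(qty=8): fills=none; bids=[-] asks=[-]
After op 3 [order #3] limit_buy(price=97, qty=3): fills=none; bids=[#3:3@97] asks=[-]
After op 4 [order #4] market_buy(qty=7): fills=none; bids=[#3:3@97] asks=[-]
After op 5 [order #5] limit_buy(price=101, qty=7): fills=none; bids=[#5:7@101 #3:3@97] asks=[-]
After op 6 [order #6] limit_sell(price=101, qty=7): fills=#5x#6:7@101; bids=[#3:3@97] asks=[-]
After op 7 [order #7] limit_buy(price=105, qty=5): fills=none; bids=[#7:5@105 #3:3@97] asks=[-]
After op 8 [order #8] limit_sell(price=98, qty=2): fills=#7x#8:2@105; bids=[#7:3@105 #3:3@97] asks=[-]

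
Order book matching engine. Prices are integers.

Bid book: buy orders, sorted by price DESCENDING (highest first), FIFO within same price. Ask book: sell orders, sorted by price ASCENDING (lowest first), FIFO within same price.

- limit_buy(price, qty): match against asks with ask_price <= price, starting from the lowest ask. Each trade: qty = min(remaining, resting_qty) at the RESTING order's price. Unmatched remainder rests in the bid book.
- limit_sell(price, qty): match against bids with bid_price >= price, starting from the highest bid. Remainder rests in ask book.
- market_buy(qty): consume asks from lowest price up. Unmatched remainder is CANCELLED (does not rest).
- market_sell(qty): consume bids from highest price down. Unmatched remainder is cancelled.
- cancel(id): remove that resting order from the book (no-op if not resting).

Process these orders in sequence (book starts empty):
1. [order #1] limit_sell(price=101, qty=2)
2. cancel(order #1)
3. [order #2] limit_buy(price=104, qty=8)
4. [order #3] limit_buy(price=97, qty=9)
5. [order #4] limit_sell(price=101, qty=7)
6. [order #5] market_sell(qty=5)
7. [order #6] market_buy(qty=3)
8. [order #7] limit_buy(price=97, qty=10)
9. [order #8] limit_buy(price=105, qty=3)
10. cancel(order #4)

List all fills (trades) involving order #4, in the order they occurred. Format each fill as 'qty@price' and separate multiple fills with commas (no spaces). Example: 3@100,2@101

After op 1 [order #1] limit_sell(price=101, qty=2): fills=none; bids=[-] asks=[#1:2@101]
After op 2 cancel(order #1): fills=none; bids=[-] asks=[-]
After op 3 [order #2] limit_buy(price=104, qty=8): fills=none; bids=[#2:8@104] asks=[-]
After op 4 [order #3] limit_buy(price=97, qty=9): fills=none; bids=[#2:8@104 #3:9@97] asks=[-]
After op 5 [order #4] limit_sell(price=101, qty=7): fills=#2x#4:7@104; bids=[#2:1@104 #3:9@97] asks=[-]
After op 6 [order #5] market_sell(qty=5): fills=#2x#5:1@104 #3x#5:4@97; bids=[#3:5@97] asks=[-]
After op 7 [order #6] market_buy(qty=3): fills=none; bids=[#3:5@97] asks=[-]
After op 8 [order #7] limit_buy(price=97, qty=10): fills=none; bids=[#3:5@97 #7:10@97] asks=[-]
After op 9 [order #8] limit_buy(price=105, qty=3): fills=none; bids=[#8:3@105 #3:5@97 #7:10@97] asks=[-]
After op 10 cancel(order #4): fills=none; bids=[#8:3@105 #3:5@97 #7:10@97] asks=[-]

Answer: 7@104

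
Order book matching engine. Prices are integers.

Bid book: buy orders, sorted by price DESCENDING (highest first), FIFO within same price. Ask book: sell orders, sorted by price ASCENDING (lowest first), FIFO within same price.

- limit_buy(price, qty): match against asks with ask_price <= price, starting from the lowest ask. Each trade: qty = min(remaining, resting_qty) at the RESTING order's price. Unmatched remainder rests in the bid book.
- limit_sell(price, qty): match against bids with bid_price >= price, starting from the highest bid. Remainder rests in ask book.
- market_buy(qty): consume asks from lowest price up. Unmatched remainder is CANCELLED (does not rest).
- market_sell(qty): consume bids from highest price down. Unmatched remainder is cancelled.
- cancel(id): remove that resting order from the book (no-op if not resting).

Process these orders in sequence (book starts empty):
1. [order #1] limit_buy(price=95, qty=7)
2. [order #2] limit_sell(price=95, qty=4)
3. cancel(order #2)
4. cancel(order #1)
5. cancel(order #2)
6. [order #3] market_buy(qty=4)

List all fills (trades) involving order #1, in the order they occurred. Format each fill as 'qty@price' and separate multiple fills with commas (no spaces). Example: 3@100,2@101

Answer: 4@95

Derivation:
After op 1 [order #1] limit_buy(price=95, qty=7): fills=none; bids=[#1:7@95] asks=[-]
After op 2 [order #2] limit_sell(price=95, qty=4): fills=#1x#2:4@95; bids=[#1:3@95] asks=[-]
After op 3 cancel(order #2): fills=none; bids=[#1:3@95] asks=[-]
After op 4 cancel(order #1): fills=none; bids=[-] asks=[-]
After op 5 cancel(order #2): fills=none; bids=[-] asks=[-]
After op 6 [order #3] market_buy(qty=4): fills=none; bids=[-] asks=[-]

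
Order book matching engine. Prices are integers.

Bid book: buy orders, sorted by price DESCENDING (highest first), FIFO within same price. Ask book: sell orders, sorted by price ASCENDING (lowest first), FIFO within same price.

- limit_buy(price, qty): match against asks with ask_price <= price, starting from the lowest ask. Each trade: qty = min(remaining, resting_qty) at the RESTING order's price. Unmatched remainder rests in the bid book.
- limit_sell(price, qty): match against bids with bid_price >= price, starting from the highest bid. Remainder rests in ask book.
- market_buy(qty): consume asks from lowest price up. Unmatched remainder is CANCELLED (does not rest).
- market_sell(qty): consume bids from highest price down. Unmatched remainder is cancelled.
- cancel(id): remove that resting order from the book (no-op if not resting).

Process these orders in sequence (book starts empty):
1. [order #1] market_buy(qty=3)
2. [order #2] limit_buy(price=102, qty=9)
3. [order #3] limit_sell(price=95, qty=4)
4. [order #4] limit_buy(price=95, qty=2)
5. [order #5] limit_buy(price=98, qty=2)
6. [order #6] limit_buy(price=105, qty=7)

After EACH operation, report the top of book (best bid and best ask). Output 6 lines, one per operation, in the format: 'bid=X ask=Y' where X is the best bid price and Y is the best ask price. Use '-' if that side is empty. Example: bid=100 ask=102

Answer: bid=- ask=-
bid=102 ask=-
bid=102 ask=-
bid=102 ask=-
bid=102 ask=-
bid=105 ask=-

Derivation:
After op 1 [order #1] market_buy(qty=3): fills=none; bids=[-] asks=[-]
After op 2 [order #2] limit_buy(price=102, qty=9): fills=none; bids=[#2:9@102] asks=[-]
After op 3 [order #3] limit_sell(price=95, qty=4): fills=#2x#3:4@102; bids=[#2:5@102] asks=[-]
After op 4 [order #4] limit_buy(price=95, qty=2): fills=none; bids=[#2:5@102 #4:2@95] asks=[-]
After op 5 [order #5] limit_buy(price=98, qty=2): fills=none; bids=[#2:5@102 #5:2@98 #4:2@95] asks=[-]
After op 6 [order #6] limit_buy(price=105, qty=7): fills=none; bids=[#6:7@105 #2:5@102 #5:2@98 #4:2@95] asks=[-]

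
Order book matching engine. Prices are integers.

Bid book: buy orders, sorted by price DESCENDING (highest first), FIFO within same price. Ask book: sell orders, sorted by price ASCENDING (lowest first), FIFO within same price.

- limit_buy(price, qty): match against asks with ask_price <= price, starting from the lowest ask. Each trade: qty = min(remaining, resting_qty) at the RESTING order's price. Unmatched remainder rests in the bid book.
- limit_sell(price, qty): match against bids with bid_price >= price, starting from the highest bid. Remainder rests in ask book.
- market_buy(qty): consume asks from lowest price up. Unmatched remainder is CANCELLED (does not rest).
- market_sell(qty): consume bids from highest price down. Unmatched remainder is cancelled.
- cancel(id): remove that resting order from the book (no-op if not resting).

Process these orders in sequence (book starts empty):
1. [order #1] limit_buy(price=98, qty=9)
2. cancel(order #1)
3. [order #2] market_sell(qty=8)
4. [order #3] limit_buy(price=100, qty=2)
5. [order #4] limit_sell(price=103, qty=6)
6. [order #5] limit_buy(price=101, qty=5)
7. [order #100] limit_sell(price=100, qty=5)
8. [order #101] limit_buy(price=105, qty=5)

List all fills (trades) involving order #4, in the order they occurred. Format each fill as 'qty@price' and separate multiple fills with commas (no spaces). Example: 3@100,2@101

Answer: 5@103

Derivation:
After op 1 [order #1] limit_buy(price=98, qty=9): fills=none; bids=[#1:9@98] asks=[-]
After op 2 cancel(order #1): fills=none; bids=[-] asks=[-]
After op 3 [order #2] market_sell(qty=8): fills=none; bids=[-] asks=[-]
After op 4 [order #3] limit_buy(price=100, qty=2): fills=none; bids=[#3:2@100] asks=[-]
After op 5 [order #4] limit_sell(price=103, qty=6): fills=none; bids=[#3:2@100] asks=[#4:6@103]
After op 6 [order #5] limit_buy(price=101, qty=5): fills=none; bids=[#5:5@101 #3:2@100] asks=[#4:6@103]
After op 7 [order #100] limit_sell(price=100, qty=5): fills=#5x#100:5@101; bids=[#3:2@100] asks=[#4:6@103]
After op 8 [order #101] limit_buy(price=105, qty=5): fills=#101x#4:5@103; bids=[#3:2@100] asks=[#4:1@103]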